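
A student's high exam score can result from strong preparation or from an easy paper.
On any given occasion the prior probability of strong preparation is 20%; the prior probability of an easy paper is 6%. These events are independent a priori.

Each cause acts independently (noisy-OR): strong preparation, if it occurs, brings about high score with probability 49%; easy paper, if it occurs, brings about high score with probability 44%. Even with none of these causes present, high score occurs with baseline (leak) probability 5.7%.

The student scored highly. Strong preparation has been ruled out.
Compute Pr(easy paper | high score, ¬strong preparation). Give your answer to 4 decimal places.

Pr(easy paper | high score, ¬strong preparation) ≈ 0.3457

Under noisy-OR, P(high score | causes) = 1 − (1−0.057)·∏(1−qᵢ) over the active causes.
Numerator (weight on configurations with easy paper): 0.47192*0.06 = 0.028315
Normalizer over all consistent configurations: 0.057*0.94 + 0.47192*0.06 = 0.081895
Posterior = 0.028315 / 0.081895 ≈ 0.3457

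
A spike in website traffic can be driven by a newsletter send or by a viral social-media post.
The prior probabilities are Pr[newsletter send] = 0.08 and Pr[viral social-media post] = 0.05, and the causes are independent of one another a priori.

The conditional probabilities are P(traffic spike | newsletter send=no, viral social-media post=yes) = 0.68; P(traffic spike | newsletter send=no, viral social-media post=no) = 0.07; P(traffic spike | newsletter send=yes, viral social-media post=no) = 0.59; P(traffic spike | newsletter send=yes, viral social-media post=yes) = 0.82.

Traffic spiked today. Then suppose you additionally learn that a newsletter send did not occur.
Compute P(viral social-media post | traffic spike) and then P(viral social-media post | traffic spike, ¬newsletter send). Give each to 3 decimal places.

P(viral social-media post | traffic spike) ≈ 0.246; P(viral social-media post | traffic spike, ¬newsletter send) ≈ 0.338

P(traffic spike) = 0.07×0.92×0.95 + 0.68×0.92×0.05 + 0.59×0.08×0.95 + 0.82×0.08×0.05 = 0.061180 + 0.031280 + 0.044840 + 0.003280 = 0.140580
Of this, 0.034560 comes from 0.031280 + 0.003280 (the viral social-media post=true cases).
Hence the posterior is 0.034560/0.140580 ≈ 0.246.

Now condition on the additional information:
Enumerate both values of viral social-media post and weight by the priors:
  P(traffic spike | ¬newsletter send) = 0.07×0.95 + 0.68×0.05
        = 0.066500 + 0.034000 = 0.100500
The terms with viral social-media post present sum to 0.034000, so
  P(viral social-media post | traffic spike, ¬newsletter send) = 0.034000 / 0.100500 ≈ 0.338
With newsletter send excluded, viral social-media post must carry more of the explanatory weight for the traffic spike.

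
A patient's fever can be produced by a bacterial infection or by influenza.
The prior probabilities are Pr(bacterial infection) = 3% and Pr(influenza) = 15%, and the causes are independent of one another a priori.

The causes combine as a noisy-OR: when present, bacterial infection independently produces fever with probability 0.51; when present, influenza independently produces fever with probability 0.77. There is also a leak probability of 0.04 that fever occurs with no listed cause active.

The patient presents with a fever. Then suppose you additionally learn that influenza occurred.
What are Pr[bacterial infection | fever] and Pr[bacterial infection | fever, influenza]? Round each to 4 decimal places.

Pr[bacterial infection | fever] ≈ 0.1069; Pr[bacterial infection | fever, influenza] ≈ 0.0342

Under noisy-OR, P(fever | causes) = 1 − (1−0.04)·∏(1−qᵢ) over the active causes.
P(fever) = 0.04*0.97*0.85 + 0.7792*0.97*0.15 + 0.5296*0.03*0.85 + 0.891808*0.03*0.15 = 0.032980 + 0.113374 + 0.013505 + 0.004013 = 0.163872
Restricting to configurations with bacterial infection present: 0.013505 + 0.004013 = 0.017518.
Hence the posterior is 0.017518/0.163872 ≈ 0.1069.

With the extra evidence:
P(fever | influenza) = 0.7792*0.97 + 0.891808*0.03 = 0.755824 + 0.026754 = 0.782578
Of this, 0.026754 comes from 0.891808*0.03 (the bacterial infection=true cases).
P(bacterial infection | fever, influenza) = 0.026754 / 0.782578 ≈ 0.0342
Conditioning on influenza lowers the posterior on bacterial infection: the classic explaining-away effect in a common-effect structure.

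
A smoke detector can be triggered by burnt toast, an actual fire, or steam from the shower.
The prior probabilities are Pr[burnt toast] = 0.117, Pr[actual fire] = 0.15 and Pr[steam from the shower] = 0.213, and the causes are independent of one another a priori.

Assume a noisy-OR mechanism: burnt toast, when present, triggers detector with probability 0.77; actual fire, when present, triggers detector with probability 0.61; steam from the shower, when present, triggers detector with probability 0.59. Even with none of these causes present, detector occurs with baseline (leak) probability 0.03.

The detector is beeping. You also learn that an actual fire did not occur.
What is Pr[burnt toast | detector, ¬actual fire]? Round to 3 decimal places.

Under noisy-OR, P(detector | causes) = 1 − (1−0.03)·∏(1−qᵢ) over the active causes.
Weight on burnt toast=true, given the evidence: 0.071536 + 0.022641 = 0.094177
The normalizing constant is 0.03·0.883·0.787 + 0.6023·0.883·0.213 + 0.7769·0.117·0.787 + 0.908529·0.117·0.213 = 0.228305
Posterior = 0.094177 / 0.228305 ≈ 0.413

Pr[burnt toast | detector, ¬actual fire] ≈ 0.413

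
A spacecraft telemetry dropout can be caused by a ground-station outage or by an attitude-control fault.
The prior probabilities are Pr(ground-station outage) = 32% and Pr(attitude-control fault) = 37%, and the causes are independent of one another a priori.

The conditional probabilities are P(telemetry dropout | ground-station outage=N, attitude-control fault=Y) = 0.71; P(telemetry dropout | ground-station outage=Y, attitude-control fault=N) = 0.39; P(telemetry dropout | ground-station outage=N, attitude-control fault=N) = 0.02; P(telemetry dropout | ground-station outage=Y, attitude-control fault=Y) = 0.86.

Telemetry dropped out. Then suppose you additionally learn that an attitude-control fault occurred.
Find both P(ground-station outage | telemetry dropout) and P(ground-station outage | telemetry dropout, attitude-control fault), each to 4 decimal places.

P(ground-station outage | telemetry dropout) ≈ 0.4908; P(ground-station outage | telemetry dropout, attitude-control fault) ≈ 0.3631

P(telemetry dropout) = 0.02×0.68×0.63 + 0.71×0.68×0.37 + 0.39×0.32×0.63 + 0.86×0.32×0.37 = 0.008568 + 0.178636 + 0.078624 + 0.101824 = 0.367652
Of this, 0.180448 comes from 0.078624 + 0.101824 (the ground-station outage=true cases).
P(ground-station outage | telemetry dropout) = 0.180448 / 0.367652 ≈ 0.4908

With the extra evidence:
Weight on ground-station outage=true, given the evidence: 0.86×0.32 = 0.275200
Normalizer over all consistent configurations: 0.71×0.68 + 0.86×0.32 = 0.758000
P(ground-station outage | telemetry dropout, attitude-control fault) = 0.275200/0.758000 ≈ 0.3631
— attitude-control fault explains away the evidence for ground-station outage.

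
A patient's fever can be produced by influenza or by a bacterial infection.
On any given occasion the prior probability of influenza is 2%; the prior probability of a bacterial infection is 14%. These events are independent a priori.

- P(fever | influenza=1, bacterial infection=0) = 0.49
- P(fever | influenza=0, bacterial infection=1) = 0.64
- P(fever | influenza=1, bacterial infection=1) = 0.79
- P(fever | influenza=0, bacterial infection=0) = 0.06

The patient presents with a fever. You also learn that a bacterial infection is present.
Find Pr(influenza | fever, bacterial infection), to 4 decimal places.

P(fever | bacterial infection) = 0.64·0.98 + 0.79·0.02 = 0.627200 + 0.015800 = 0.643000
Of this, 0.015800 comes from 0.79·0.02 (the influenza=true cases).
So P(influenza | fever, bacterial infection) = 0.015800/0.643000 ≈ 0.0246.

Pr(influenza | fever, bacterial infection) ≈ 0.0246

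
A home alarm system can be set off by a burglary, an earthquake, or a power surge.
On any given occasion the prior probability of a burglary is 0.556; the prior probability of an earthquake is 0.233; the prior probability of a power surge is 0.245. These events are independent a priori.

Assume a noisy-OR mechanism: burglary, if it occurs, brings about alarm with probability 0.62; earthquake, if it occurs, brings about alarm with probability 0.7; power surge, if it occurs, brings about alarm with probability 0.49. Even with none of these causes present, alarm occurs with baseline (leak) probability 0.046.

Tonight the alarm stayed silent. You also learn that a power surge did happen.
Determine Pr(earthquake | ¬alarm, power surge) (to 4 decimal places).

Under noisy-OR, P(alarm | causes) = 1 − (1−0.046)·∏(1−qᵢ) over the active causes.
Weight on earthquake=true, given the evidence: 0.015100 + 0.007186 = 0.022286
Denominator P(¬alarm | power surge): 0.48654×0.444×0.767 + 0.145962×0.444×0.233 + 0.184885×0.556×0.767 + 0.055466×0.556×0.233 = 0.266821
P(earthquake | ¬alarm, power surge) = 0.022286/0.266821 ≈ 0.0835

Pr(earthquake | ¬alarm, power surge) ≈ 0.0835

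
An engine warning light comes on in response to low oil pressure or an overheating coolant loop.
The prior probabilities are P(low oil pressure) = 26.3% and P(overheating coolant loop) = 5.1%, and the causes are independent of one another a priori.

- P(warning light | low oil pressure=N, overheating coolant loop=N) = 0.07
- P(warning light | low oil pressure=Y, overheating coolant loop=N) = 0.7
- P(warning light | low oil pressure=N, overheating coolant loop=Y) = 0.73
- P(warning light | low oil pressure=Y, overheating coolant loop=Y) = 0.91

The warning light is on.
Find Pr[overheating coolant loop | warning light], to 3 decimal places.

Pr[overheating coolant loop | warning light] ≈ 0.151

Weight on overheating coolant loop=true, given the evidence: 0.027439 + 0.012206 = 0.039645
Normalizer over all consistent configurations: 0.07·0.737·0.949 + 0.73·0.737·0.051 + 0.7·0.263·0.949 + 0.91·0.263·0.051 = 0.263315
P(overheating coolant loop | warning light) = 0.039645/0.263315 ≈ 0.151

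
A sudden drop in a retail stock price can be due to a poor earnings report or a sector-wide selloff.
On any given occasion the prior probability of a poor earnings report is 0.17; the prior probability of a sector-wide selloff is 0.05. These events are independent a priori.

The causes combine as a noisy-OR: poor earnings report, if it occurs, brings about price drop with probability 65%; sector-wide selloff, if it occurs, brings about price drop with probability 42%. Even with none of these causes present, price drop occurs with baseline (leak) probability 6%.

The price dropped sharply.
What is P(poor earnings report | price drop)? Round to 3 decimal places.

P(poor earnings report | price drop) ≈ 0.635

Under noisy-OR, P(price drop | causes) = 1 − (1−0.06)·∏(1−qᵢ) over the active causes.
Sum P(price drop|·) weighted by the priors over the 4 (poor earnings report, sector-wide selloff) configurations:
  P(price drop) = 0.06×0.83×0.95 + 0.4548×0.83×0.05 + 0.671×0.17×0.95 + 0.80918×0.17×0.05
        = 0.047310 + 0.018874 + 0.108367 + 0.006878 = 0.181429
The terms with poor earnings report present sum to 0.115245, so
  P(poor earnings report | price drop) = 0.115245 / 0.181429 ≈ 0.635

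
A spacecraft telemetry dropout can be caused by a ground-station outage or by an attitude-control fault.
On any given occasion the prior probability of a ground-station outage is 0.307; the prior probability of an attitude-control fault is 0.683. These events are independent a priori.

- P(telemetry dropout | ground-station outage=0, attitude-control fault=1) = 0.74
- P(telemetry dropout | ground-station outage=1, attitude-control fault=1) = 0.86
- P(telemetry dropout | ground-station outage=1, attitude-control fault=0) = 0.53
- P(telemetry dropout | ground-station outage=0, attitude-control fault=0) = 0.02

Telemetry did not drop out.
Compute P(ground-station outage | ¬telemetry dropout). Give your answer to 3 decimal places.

By total probability over the 4 (ground-station outage, attitude-control fault) configurations:
  P(¬telemetry dropout) = 0.98*0.693*0.317 + 0.26*0.693*0.683 + 0.47*0.307*0.317 + 0.14*0.307*0.683
        = 0.215287 + 0.123063 + 0.045740 + 0.029355 = 0.413445
Configurations with ground-station outage contribute 0.075095, so
  P(ground-station outage | ¬telemetry dropout) = 0.075095 / 0.413445 ≈ 0.182

P(ground-station outage | ¬telemetry dropout) ≈ 0.182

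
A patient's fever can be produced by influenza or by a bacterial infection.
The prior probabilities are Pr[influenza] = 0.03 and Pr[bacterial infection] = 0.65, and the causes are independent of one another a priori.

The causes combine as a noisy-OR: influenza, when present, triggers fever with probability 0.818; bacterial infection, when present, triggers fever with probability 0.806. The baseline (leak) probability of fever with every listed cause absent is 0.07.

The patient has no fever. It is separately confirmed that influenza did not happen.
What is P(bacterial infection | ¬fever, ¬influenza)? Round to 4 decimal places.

Under noisy-OR, P(fever | causes) = 1 − (1−0.07)·∏(1−qᵢ) over the active causes.
By total probability over both values of bacterial infection:
  P(¬fever | ¬influenza) = 0.93*0.35 + 0.18042*0.65
        = 0.325500 + 0.117273 = 0.442773
Configurations with bacterial infection contribute 0.117273, so
  P(bacterial infection | ¬fever, ¬influenza) = 0.117273 / 0.442773 ≈ 0.2649

P(bacterial infection | ¬fever, ¬influenza) ≈ 0.2649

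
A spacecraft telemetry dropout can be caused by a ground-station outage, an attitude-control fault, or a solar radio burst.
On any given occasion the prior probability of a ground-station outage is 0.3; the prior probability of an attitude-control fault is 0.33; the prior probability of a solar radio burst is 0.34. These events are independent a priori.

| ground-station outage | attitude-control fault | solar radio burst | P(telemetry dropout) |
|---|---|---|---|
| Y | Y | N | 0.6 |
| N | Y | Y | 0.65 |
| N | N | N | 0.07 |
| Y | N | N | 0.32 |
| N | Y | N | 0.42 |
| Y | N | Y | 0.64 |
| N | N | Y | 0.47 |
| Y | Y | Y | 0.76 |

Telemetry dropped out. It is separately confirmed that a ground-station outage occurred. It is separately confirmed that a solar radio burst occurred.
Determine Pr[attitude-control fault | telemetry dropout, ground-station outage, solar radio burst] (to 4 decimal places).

Pr[attitude-control fault | telemetry dropout, ground-station outage, solar radio burst] ≈ 0.3690

P(telemetry dropout | ground-station outage, solar radio burst) = 0.64*0.67 + 0.76*0.33 = 0.428800 + 0.250800 = 0.679600
Of this, 0.250800 comes from 0.76*0.33 (the attitude-control fault=true cases).
P(attitude-control fault | telemetry dropout, ground-station outage, solar radio burst) = 0.250800 / 0.679600 ≈ 0.3690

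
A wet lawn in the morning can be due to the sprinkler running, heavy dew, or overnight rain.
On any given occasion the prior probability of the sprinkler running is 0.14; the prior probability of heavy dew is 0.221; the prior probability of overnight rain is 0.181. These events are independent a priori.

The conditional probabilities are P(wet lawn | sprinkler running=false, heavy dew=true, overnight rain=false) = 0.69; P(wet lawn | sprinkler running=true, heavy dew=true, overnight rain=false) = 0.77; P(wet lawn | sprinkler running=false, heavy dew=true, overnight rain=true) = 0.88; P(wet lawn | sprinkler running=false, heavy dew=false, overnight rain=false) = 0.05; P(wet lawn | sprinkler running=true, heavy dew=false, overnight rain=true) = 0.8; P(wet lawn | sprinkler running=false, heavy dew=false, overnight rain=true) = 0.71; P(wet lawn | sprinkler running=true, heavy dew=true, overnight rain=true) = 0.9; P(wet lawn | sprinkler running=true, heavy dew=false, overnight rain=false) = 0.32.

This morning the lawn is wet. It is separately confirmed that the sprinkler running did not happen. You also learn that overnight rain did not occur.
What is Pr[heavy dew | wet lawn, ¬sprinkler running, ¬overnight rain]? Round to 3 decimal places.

Pr[heavy dew | wet lawn, ¬sprinkler running, ¬overnight rain] ≈ 0.797

Weight on heavy dew=true, given the evidence: 0.69×0.221 = 0.152490
Denominator P(wet lawn | ¬sprinkler running, ¬overnight rain): 0.05×0.779 + 0.69×0.221 = 0.191440
P(heavy dew | wet lawn, ¬sprinkler running, ¬overnight rain) = 0.152490/0.191440 ≈ 0.797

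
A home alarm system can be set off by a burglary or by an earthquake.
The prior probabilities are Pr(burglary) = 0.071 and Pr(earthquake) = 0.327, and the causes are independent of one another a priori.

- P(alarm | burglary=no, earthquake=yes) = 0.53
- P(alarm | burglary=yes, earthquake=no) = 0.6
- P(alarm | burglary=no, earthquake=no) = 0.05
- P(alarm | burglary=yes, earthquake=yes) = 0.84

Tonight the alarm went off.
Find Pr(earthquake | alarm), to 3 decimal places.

P(alarm) = 0.05×0.929×0.673 + 0.53×0.929×0.327 + 0.6×0.071×0.673 + 0.84×0.071×0.327 = 0.031261 + 0.161005 + 0.028670 + 0.019502 = 0.240438
Of this, 0.180507 comes from 0.161005 + 0.019502 (the earthquake=true cases).
Hence the posterior is 0.180507/0.240438 ≈ 0.751.

Pr(earthquake | alarm) ≈ 0.751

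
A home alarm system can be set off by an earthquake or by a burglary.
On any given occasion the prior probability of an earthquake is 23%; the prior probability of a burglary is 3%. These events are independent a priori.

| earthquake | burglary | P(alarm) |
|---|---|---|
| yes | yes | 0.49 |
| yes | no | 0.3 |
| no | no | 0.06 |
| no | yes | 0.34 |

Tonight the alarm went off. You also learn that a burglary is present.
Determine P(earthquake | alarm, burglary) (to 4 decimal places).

P(earthquake | alarm, burglary) ≈ 0.3009

P(alarm | burglary) = 0.34*0.77 + 0.49*0.23 = 0.261800 + 0.112700 = 0.374500
Of this, 0.112700 comes from 0.49*0.23 (the earthquake=true cases).
Hence the posterior is 0.112700/0.374500 ≈ 0.3009.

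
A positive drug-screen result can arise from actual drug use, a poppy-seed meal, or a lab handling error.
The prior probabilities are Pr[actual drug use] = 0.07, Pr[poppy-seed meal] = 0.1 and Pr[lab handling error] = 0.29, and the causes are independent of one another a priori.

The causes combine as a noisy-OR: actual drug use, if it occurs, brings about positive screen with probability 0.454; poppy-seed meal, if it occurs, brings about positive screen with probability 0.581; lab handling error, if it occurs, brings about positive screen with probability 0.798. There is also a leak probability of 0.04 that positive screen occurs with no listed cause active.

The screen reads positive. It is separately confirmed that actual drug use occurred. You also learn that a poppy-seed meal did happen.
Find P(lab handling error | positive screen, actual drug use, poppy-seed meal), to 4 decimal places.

Under noisy-OR, P(positive screen | causes) = 1 − (1−0.04)·∏(1−qᵢ) over the active causes.
Sum P(positive screen|·) weighted by the priors over both values of lab handling error:
  P(positive screen | actual drug use, poppy-seed meal) = 0.780377×0.71 + 0.955636×0.29
        = 0.554068 + 0.277134 = 0.831202
Configurations with lab handling error contribute 0.277134, so
  P(lab handling error | positive screen, actual drug use, poppy-seed meal) = 0.277134 / 0.831202 ≈ 0.3334

P(lab handling error | positive screen, actual drug use, poppy-seed meal) ≈ 0.3334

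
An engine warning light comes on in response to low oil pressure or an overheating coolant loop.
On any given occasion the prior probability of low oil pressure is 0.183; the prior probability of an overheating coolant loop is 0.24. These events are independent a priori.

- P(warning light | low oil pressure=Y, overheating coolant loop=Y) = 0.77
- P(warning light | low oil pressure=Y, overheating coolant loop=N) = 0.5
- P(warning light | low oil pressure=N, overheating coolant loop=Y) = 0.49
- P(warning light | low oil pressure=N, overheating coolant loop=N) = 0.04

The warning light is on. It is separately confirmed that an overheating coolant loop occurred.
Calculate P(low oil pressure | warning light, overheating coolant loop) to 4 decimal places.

P(low oil pressure | warning light, overheating coolant loop) ≈ 0.2603

Weight on low oil pressure=true, given the evidence: 0.77×0.183 = 0.140910
The normalizing constant is 0.49×0.817 + 0.77×0.183 = 0.541240
Posterior = 0.140910 / 0.541240 ≈ 0.2603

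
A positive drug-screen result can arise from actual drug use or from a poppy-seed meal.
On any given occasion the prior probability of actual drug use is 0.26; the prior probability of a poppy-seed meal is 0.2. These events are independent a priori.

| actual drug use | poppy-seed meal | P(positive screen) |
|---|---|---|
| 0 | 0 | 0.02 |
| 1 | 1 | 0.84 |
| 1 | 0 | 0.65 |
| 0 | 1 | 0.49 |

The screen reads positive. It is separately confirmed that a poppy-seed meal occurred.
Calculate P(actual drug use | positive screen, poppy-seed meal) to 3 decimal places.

P(actual drug use | positive screen, poppy-seed meal) ≈ 0.376

Sum P(positive screen|·) weighted by the priors over both values of actual drug use:
  P(positive screen | poppy-seed meal) = 0.49×0.74 + 0.84×0.26
        = 0.362600 + 0.218400 = 0.581000
Configurations with actual drug use contribute 0.218400, so
  P(actual drug use | positive screen, poppy-seed meal) = 0.218400 / 0.581000 ≈ 0.376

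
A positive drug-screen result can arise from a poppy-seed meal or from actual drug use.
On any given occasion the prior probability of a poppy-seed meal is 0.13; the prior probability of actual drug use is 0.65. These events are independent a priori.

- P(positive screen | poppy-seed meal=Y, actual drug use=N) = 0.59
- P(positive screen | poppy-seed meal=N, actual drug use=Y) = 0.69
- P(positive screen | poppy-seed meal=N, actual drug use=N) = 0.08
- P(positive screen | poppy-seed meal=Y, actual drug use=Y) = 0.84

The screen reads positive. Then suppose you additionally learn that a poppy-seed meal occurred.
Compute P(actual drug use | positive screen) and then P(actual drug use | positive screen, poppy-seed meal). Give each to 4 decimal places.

Sum P(positive screen|·) weighted by the priors over the 4 (poppy-seed meal, actual drug use) configurations:
  P(positive screen) = 0.08×0.87×0.35 + 0.69×0.87×0.65 + 0.59×0.13×0.35 + 0.84×0.13×0.65
        = 0.024360 + 0.390195 + 0.026845 + 0.070980 = 0.512380
Keeping only the actual drug use-present terms gives 0.461175, so
  P(actual drug use | positive screen) = 0.461175 / 0.512380 ≈ 0.9001

With the extra evidence:
P(positive screen | poppy-seed meal) = 0.59×0.35 + 0.84×0.65 = 0.206500 + 0.546000 = 0.752500
Of this, 0.546000 comes from 0.84×0.65 (the actual drug use=true cases).
P(actual drug use | positive screen, poppy-seed meal) = 0.546000 / 0.752500 ≈ 0.7256
Conditioning on poppy-seed meal lowers the posterior on actual drug use: the classic explaining-away effect in a common-effect structure.

P(actual drug use | positive screen) ≈ 0.9001; P(actual drug use | positive screen, poppy-seed meal) ≈ 0.7256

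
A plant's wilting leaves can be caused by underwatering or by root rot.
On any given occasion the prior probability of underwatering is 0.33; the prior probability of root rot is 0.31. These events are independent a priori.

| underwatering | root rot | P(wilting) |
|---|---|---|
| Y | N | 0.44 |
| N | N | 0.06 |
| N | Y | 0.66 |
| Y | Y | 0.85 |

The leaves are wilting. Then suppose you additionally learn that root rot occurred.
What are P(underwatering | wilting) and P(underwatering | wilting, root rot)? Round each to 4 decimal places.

P(underwatering | wilting) ≈ 0.5317; P(underwatering | wilting, root rot) ≈ 0.3881

P(wilting) = 0.06·0.67·0.69 + 0.66·0.67·0.31 + 0.44·0.33·0.69 + 0.85·0.33·0.31 = 0.027738 + 0.137082 + 0.100188 + 0.086955 = 0.351963
Of this, 0.187143 comes from 0.100188 + 0.086955 (the underwatering=true cases).
So P(underwatering | wilting) = 0.187143/0.351963 ≈ 0.5317.

With the extra evidence:
P(wilting | root rot) = 0.66×0.67 + 0.85×0.33 = 0.442200 + 0.280500 = 0.722700
Restricting to configurations with underwatering present: 0.85×0.33 = 0.280500.
So P(underwatering | wilting, root rot) = 0.280500/0.722700 ≈ 0.3881.
The drop from 0.5317 to 0.3881 is the explaining-away (discounting) effect.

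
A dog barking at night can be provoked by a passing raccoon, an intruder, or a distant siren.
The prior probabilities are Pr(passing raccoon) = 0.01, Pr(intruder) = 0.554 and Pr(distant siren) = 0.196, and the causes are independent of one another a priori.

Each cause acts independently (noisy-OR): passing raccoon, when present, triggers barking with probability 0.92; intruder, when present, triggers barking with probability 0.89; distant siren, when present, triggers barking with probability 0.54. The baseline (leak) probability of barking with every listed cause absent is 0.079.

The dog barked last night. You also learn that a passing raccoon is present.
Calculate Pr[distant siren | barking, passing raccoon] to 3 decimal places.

Under noisy-OR, P(barking | causes) = 1 − (1−0.079)·∏(1−qᵢ) over the active causes.
P(barking | passing raccoon) = 0.92632*0.446*0.804 + 0.966107*0.446*0.196 + 0.991895*0.554*0.804 + 0.996272*0.554*0.196 = 0.332164 + 0.084453 + 0.441806 + 0.108179 = 0.966602
Of this, 0.192632 comes from 0.084453 + 0.108179 (the distant siren=true cases).
P(distant siren | barking, passing raccoon) = 0.192632 / 0.966602 ≈ 0.199

Pr[distant siren | barking, passing raccoon] ≈ 0.199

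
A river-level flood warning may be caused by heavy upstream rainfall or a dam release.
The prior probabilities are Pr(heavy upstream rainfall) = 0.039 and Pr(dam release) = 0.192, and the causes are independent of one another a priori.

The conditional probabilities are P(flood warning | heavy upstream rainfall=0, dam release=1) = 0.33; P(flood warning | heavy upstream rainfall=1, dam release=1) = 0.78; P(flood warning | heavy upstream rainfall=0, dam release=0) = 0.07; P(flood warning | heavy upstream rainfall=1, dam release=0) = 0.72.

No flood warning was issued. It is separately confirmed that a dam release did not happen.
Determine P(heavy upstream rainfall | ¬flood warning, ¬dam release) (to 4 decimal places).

P(heavy upstream rainfall | ¬flood warning, ¬dam release) ≈ 0.0121

Enumerate both values of heavy upstream rainfall and weight by the priors:
  P(¬flood warning | ¬dam release) = 0.93*0.961 + 0.28*0.039
        = 0.893730 + 0.010920 = 0.904650
The terms with heavy upstream rainfall present sum to 0.010920, so
  P(heavy upstream rainfall | ¬flood warning, ¬dam release) = 0.010920 / 0.904650 ≈ 0.0121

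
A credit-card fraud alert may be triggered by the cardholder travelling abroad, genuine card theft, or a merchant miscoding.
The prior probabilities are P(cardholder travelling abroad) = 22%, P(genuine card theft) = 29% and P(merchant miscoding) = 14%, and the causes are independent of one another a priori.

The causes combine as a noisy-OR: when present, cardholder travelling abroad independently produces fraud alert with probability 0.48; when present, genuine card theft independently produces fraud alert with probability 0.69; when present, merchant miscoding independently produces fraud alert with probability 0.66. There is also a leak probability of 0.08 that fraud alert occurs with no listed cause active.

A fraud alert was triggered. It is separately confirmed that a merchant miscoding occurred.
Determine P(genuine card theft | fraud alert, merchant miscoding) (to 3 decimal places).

Under noisy-OR, P(fraud alert | causes) = 1 − (1−0.08)·∏(1−qᵢ) over the active causes.
Sum P(fraud alert|·) weighted by the priors over the 4 (cardholder travelling abroad, genuine card theft) configurations:
  P(fraud alert | merchant miscoding) = 0.6872·0.78·0.71 + 0.903032·0.78·0.29 + 0.837344·0.22·0.71 + 0.949577·0.22·0.29
        = 0.380571 + 0.204266 + 0.130793 + 0.060583 = 0.776213
The terms with genuine card theft present sum to 0.264849, so
  P(genuine card theft | fraud alert, merchant miscoding) = 0.264849 / 0.776213 ≈ 0.341

P(genuine card theft | fraud alert, merchant miscoding) ≈ 0.341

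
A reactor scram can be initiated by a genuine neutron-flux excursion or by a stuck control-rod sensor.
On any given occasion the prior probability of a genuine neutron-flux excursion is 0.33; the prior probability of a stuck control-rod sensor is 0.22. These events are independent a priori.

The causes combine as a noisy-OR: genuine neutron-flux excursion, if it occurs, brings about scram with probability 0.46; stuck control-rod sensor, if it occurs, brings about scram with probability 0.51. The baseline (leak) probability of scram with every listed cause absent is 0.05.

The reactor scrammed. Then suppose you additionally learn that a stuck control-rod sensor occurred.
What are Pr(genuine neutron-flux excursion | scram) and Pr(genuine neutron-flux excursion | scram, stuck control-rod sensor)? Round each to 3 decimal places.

Pr(genuine neutron-flux excursion | scram) ≈ 0.631; Pr(genuine neutron-flux excursion | scram, stuck control-rod sensor) ≈ 0.408

Under noisy-OR, P(scram | causes) = 1 − (1−0.05)·∏(1−qᵢ) over the active causes.
P(scram) = 0.05·0.67·0.78 + 0.5345·0.67·0.22 + 0.487·0.33·0.78 + 0.74863·0.33·0.22 = 0.026130 + 0.078785 + 0.125354 + 0.054351 = 0.284620
Of this, 0.179705 comes from 0.125354 + 0.054351 (the genuine neutron-flux excursion=true cases).
Hence the posterior is 0.179705/0.284620 ≈ 0.631.

Now also conditioning on stuck control-rod sensor=true:
By total probability over both values of genuine neutron-flux excursion:
  P(scram | stuck control-rod sensor) = 0.5345×0.67 + 0.74863×0.33
        = 0.358115 + 0.247048 = 0.605163
Keeping only the genuine neutron-flux excursion-present terms gives 0.247048, so
  P(genuine neutron-flux excursion | scram, stuck control-rod sensor) = 0.247048 / 0.605163 ≈ 0.408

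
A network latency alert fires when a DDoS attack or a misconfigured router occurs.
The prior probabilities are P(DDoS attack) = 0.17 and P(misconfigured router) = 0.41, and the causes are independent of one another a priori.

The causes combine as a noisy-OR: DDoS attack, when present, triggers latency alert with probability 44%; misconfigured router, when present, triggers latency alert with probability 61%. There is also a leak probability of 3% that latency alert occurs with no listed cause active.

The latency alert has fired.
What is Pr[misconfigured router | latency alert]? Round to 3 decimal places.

Under noisy-OR, P(latency alert | causes) = 1 − (1−0.03)·∏(1−qᵢ) over the active causes.
By total probability over the 4 (DDoS attack, misconfigured router) configurations:
  P(latency alert) = 0.03×0.83×0.59 + 0.6217×0.83×0.41 + 0.4568×0.17×0.59 + 0.788152×0.17×0.41
        = 0.014691 + 0.211565 + 0.045817 + 0.054934 = 0.327007
Configurations with misconfigured router contribute 0.266499, so
  P(misconfigured router | latency alert) = 0.266499 / 0.327007 ≈ 0.815

Pr[misconfigured router | latency alert] ≈ 0.815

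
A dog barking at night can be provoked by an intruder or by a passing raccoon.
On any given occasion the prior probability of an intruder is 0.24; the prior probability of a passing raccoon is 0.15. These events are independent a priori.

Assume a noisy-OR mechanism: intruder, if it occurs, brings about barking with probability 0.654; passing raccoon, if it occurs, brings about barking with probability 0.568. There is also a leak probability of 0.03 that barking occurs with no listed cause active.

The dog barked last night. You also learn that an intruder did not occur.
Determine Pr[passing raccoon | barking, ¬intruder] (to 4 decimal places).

Pr[passing raccoon | barking, ¬intruder] ≈ 0.7736

Under noisy-OR, P(barking | causes) = 1 − (1−0.03)·∏(1−qᵢ) over the active causes.
By total probability over both values of passing raccoon:
  P(barking | ¬intruder) = 0.03·0.85 + 0.58096·0.15
        = 0.025500 + 0.087144 = 0.112644
Keeping only the passing raccoon-present terms gives 0.087144, so
  P(passing raccoon | barking, ¬intruder) = 0.087144 / 0.112644 ≈ 0.7736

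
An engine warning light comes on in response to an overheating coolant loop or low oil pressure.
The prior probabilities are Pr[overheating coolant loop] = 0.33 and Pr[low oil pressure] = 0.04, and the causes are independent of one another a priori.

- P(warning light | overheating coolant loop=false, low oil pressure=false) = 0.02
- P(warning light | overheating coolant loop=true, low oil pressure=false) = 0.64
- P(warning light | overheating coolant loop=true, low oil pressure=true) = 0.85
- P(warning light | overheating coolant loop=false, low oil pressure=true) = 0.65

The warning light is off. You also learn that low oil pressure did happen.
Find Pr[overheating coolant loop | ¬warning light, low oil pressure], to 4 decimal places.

Pr[overheating coolant loop | ¬warning light, low oil pressure] ≈ 0.1743

P(¬warning light | low oil pressure) = 0.35·0.67 + 0.15·0.33 = 0.234500 + 0.049500 = 0.284000
Restricting to configurations with overheating coolant loop present: 0.15·0.33 = 0.049500.
So P(overheating coolant loop | ¬warning light, low oil pressure) = 0.049500/0.284000 ≈ 0.1743.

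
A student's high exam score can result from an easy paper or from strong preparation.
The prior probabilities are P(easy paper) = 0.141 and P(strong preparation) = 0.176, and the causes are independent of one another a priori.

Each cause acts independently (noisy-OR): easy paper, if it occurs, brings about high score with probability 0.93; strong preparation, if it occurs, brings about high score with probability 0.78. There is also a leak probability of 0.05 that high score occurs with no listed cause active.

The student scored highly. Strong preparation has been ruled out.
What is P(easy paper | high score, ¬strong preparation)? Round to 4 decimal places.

Under noisy-OR, P(high score | causes) = 1 − (1−0.05)·∏(1−qᵢ) over the active causes.
For the numerator, keep only easy paper=true terms: 0.9335·0.141 = 0.131623
Normalizer over all consistent configurations: 0.05·0.859 + 0.9335·0.141 = 0.174573
Posterior = 0.131623 / 0.174573 ≈ 0.7540

P(easy paper | high score, ¬strong preparation) ≈ 0.7540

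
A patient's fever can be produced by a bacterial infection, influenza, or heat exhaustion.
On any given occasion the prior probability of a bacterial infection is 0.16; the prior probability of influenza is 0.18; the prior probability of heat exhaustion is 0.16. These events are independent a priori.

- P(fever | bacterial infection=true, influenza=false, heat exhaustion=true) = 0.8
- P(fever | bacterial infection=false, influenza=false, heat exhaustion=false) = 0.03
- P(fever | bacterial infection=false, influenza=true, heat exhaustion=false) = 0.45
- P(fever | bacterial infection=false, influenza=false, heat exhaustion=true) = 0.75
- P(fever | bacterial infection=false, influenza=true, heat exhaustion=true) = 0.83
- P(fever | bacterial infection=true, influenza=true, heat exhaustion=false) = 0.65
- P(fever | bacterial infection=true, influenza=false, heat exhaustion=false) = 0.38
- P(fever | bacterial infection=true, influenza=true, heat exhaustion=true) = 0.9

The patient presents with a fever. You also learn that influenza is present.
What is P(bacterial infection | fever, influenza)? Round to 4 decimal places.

P(fever | influenza) = 0.45×0.84×0.84 + 0.83×0.84×0.16 + 0.65×0.16×0.84 + 0.9×0.16×0.16 = 0.317520 + 0.111552 + 0.087360 + 0.023040 = 0.539472
Of this, 0.110400 comes from 0.087360 + 0.023040 (the bacterial infection=true cases).
Hence the posterior is 0.110400/0.539472 ≈ 0.2046.

P(bacterial infection | fever, influenza) ≈ 0.2046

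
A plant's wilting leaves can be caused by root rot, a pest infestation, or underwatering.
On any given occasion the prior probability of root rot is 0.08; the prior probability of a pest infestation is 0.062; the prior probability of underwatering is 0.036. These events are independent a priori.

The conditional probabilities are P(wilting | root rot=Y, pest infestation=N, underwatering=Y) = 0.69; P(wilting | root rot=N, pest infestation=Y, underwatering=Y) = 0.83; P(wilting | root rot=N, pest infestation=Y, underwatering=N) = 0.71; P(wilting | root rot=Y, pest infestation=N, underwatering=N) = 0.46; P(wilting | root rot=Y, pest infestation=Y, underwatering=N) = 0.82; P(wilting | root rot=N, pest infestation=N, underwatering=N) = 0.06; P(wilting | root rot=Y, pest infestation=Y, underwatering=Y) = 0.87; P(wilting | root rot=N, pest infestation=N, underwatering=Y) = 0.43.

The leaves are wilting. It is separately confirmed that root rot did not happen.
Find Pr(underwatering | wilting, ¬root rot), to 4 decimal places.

For the numerator, keep only underwatering=true terms: 0.014520 + 0.001853 = 0.016373
Denominator P(wilting | ¬root rot): 0.06*0.938*0.964 + 0.43*0.938*0.036 + 0.71*0.062*0.964 + 0.83*0.062*0.036 = 0.113062
Posterior = 0.016373 / 0.113062 ≈ 0.1448

Pr(underwatering | wilting, ¬root rot) ≈ 0.1448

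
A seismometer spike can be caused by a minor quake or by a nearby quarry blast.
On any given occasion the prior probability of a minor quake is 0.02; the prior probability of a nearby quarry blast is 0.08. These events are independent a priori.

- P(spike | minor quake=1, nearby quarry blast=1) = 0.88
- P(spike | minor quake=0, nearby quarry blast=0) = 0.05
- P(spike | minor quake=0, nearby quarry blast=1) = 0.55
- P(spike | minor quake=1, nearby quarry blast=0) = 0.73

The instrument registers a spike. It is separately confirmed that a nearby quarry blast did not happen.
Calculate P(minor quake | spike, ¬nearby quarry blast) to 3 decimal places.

P(minor quake | spike, ¬nearby quarry blast) ≈ 0.230

Numerator (weight on configurations with minor quake): 0.73·0.02 = 0.014600
Denominator P(spike | ¬nearby quarry blast): 0.05·0.98 + 0.73·0.02 = 0.063600
P(minor quake | spike, ¬nearby quarry blast) = 0.014600/0.063600 ≈ 0.230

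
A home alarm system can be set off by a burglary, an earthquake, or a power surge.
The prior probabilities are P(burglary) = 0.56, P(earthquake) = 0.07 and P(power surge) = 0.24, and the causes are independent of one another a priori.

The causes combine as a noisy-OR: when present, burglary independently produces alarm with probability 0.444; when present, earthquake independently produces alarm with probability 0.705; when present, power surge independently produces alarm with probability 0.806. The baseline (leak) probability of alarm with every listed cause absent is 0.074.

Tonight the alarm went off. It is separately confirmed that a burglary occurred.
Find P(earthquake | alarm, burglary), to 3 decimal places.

Under noisy-OR, P(alarm | causes) = 1 − (1−0.074)·∏(1−qᵢ) over the active causes.
Sum P(alarm|·) weighted by the priors over the 4 (earthquake, power surge) configurations:
  P(alarm | burglary) = 0.485144*0.93*0.76 + 0.900118*0.93*0.24 + 0.848117*0.07*0.76 + 0.970535*0.07*0.24
        = 0.342900 + 0.200906 + 0.045120 + 0.016305 = 0.605231
Configurations with earthquake contribute 0.061425, so
  P(earthquake | alarm, burglary) = 0.061425 / 0.605231 ≈ 0.101

P(earthquake | alarm, burglary) ≈ 0.101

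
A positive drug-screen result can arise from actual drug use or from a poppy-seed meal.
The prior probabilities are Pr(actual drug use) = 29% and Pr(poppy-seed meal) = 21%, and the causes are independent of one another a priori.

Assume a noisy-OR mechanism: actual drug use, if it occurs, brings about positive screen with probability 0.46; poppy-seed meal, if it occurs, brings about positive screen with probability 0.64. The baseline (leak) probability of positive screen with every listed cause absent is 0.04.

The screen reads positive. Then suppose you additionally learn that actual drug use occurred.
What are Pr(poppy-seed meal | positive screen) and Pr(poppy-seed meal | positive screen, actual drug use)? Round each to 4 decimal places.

Pr(poppy-seed meal | positive screen) ≈ 0.5256; Pr(poppy-seed meal | positive screen, actual drug use) ≈ 0.3098

Under noisy-OR, P(positive screen | causes) = 1 − (1−0.04)·∏(1−qᵢ) over the active causes.
P(positive screen) = 0.04·0.71·0.79 + 0.6544·0.71·0.21 + 0.4816·0.29·0.79 + 0.813376·0.29·0.21 = 0.022436 + 0.097571 + 0.110335 + 0.049535 = 0.279877
Restricting to configurations with poppy-seed meal present: 0.097571 + 0.049535 = 0.147106.
So P(poppy-seed meal | positive screen) = 0.147106/0.279877 ≈ 0.5256.

Now condition on the additional information:
Weight on poppy-seed meal=true, given the evidence: 0.813376*0.21 = 0.170809
Denominator P(positive screen | actual drug use): 0.4816*0.79 + 0.813376*0.21 = 0.551273
P(poppy-seed meal | positive screen, actual drug use) = 0.170809/0.551273 ≈ 0.3098
— actual drug use explains away the evidence for poppy-seed meal.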